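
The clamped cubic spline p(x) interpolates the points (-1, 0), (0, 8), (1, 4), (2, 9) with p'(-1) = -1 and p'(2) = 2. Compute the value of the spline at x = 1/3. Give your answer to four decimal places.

7.5111

Put m_i = p'' at the i-th knot. Here h = (1, 1, 1) and Δ = (8, -4, 5), so the interior equations h_(i-1)·m_(i-1) + 2(h_(i-1)+h_i)·m_i + h_i·m_(i+1) = 6(Δ_i − Δ_(i-1)) read
  1·m_0 + 4·m_1 + 1·m_2 = 6(Δ_1 - Δ_0) = -72
  1·m_1 + 4·m_2 + 1·m_3 = 6(Δ_2 - Δ_1) = 54
Clamped end conditions give two more equations: 2h_0·m_0 + h_0·m_1 = 6(Δ_0 - p'(-1)) = 54 and h_2·m_2 + 2h_2·m_3 = 6(p'(2) - Δ_2) = -18.
Solving: m_0 = 226/5, m_1 = -182/5, m_2 = 142/5, m_3 = -116/5.
On [0, 1], p(x) = 8 + 17/5·x - 91/5·x² + 54/5·x³.
With x = 1/3: p(1/3) = 338/45.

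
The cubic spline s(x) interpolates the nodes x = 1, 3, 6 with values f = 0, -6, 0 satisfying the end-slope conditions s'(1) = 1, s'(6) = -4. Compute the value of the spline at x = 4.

-4

Write M_i for s''(x_i). With h_i = 2, 3 and divided differences Δ_i = -3, 2, the continuity of s' gives the tridiagonal system
  2·M_0 + 10·M_1 + 3·M_2 = 6(Δ_1 - Δ_0) = 30
Clamped end conditions give two more equations: 2h_0·M_0 + h_0·M_1 = 6(Δ_0 - s'(1)) = -24 and h_1·M_1 + 2h_1·M_2 = 6(s'(6) - Δ_1) = -36.
Solving: M_0 = -10, M_1 = 8, M_2 = -10.
On [3, 6], s(x) = -6 - 1·(x - 3) + 4·(x - 3)² - 1·(x - 3)³.
With (x - 3) = 1: s(4) = -4.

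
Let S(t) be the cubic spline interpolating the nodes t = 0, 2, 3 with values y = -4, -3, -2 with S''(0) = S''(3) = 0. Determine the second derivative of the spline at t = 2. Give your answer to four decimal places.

Write σ_i for S''(x_i). With h_i = 2, 1 and divided differences Δ_i = 1/2, 1, the continuity of S' gives the tridiagonal system
  2·σ_0 + 6·σ_1 + 1·σ_2 = 6(Δ_1 - Δ_0) = 3
Natural end conditions: σ_0 = σ_2 = 0.
Forward elimination and back-substitution give σ_0 = 0, σ_1 = 1/2, σ_2 = 0.

0.5000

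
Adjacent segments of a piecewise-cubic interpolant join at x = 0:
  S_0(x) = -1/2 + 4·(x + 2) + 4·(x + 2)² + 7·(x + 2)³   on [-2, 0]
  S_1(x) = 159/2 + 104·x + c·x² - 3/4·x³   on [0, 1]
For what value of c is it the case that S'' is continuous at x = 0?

S_0''(x) = 8 + 42·(x + 2), so S_0''(0) = 92. On the right, S_1''(0) = 2c, so c = 46.

46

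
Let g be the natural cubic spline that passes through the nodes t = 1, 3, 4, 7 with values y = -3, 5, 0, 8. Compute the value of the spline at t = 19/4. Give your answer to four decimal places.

-1.4558

With σ_i denoting the second derivative at x_i, h_i = 2, 1, 3, and Δ_i = (y_(i+1) − y_i)/h_i = 4, -5, 8/3:
  2·σ_0 + 6·σ_1 + 1·σ_2 = 6(Δ_1 - Δ_0) = -54
  1·σ_1 + 8·σ_2 + 3·σ_3 = 6(Δ_2 - Δ_1) = 46
Natural end conditions: σ_0 = σ_3 = 0.
Solving the tridiagonal system: σ_0 = 0, σ_1 = -478/47, σ_2 = 330/47, σ_3 = 0.
On [4, 7], g(t) = 0 - 614/141·(t - 4) + 165/47·(t - 4)² - 55/141·(t - 4)³.
With (t - 4) = 3/4: g(19/4) = -4379/3008.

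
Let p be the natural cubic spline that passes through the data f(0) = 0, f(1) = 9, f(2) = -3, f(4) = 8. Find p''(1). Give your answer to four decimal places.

-37.4348

Let σ_i = p''(x_i). Step sizes h_i = 1, 1, 2; slopes of the chords Δ_i = (y_(i+1) - y_i)/h_i = 9, -12, 11/2.
  1·σ_0 + 4·σ_1 + 1·σ_2 = 6(Δ_1 - Δ_0) = -126
  1·σ_1 + 6·σ_2 + 2·σ_3 = 6(Δ_2 - Δ_1) = 105
Natural end conditions: σ_0 = σ_3 = 0.
Solving the tridiagonal system: σ_0 = 0, σ_1 = -861/23, σ_2 = 546/23, σ_3 = 0.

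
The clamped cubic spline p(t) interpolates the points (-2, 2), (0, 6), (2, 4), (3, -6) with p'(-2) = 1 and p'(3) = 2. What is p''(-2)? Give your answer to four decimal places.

With m_i denoting the second derivative at x_i, h_i = 2, 2, 1, and Δ_i = (y_(i+1) − y_i)/h_i = 2, -1, -10:
  2·m_0 + 8·m_1 + 2·m_2 = 6(Δ_1 - Δ_0) = -18
  2·m_1 + 6·m_2 + 1·m_3 = 6(Δ_2 - Δ_1) = -54
Clamped end conditions give two more equations: 2h_0·m_0 + h_0·m_1 = 6(Δ_0 - p'(-2)) = 6 and h_2·m_2 + 2h_2·m_3 = 6(p'(3) - Δ_2) = 72.
Forward elimination and back-substitution give m_0 = 13/23, m_1 = 43/23, m_2 = -392/23, m_3 = 1024/23.

0.5652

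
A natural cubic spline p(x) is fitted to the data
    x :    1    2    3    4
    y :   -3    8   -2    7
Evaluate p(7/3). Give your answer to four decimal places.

5.2938

With m_i denoting the second derivative at x_i, h_i = 1, 1, 1, and Δ_i = (y_(i+1) − y_i)/h_i = 11, -10, 9:
  1·m_0 + 4·m_1 + 1·m_2 = 6(Δ_1 - Δ_0) = -126
  1·m_1 + 4·m_2 + 1·m_3 = 6(Δ_2 - Δ_1) = 114
Natural end conditions: m_0 = m_3 = 0.
Solving the tridiagonal system: m_0 = 0, m_1 = -206/5, m_2 = 194/5, m_3 = 0.
On [2, 3], p(x) = 8 - 41/15·(x - 2) - 103/5·(x - 2)² + 40/3·(x - 2)³.
With (x - 2) = 1/3: p(7/3) = 2144/405.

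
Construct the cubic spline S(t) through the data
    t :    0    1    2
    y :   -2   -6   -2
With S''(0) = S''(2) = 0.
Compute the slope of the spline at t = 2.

6

Let σ_i = S''(x_i). Step sizes h_i = 1, 1; slopes of the chords Δ_i = (y_(i+1) - y_i)/h_i = -4, 4.
  1·σ_0 + 4·σ_1 + 1·σ_2 = 6(Δ_1 - Δ_0) = 48
Natural end conditions: σ_0 = σ_2 = 0.
Forward elimination and back-substitution give σ_0 = 0, σ_1 = 12, σ_2 = 0.
On [1, 2], S'(t) = b_1 + 2c_1·(t - 1) + 3d_1·(t - 1)² with b_1 = Δ_1 - h_1(2σ_1 + σ_2)/6 = 0, c_1 = σ_1/2 = 6, d_1 = (σ_2 - σ_1)/(6h_1) = -2. So S'(2) = 6.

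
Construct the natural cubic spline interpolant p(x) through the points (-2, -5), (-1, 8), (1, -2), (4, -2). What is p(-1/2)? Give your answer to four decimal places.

8.8482

Put σ_i = p'' at the i-th knot. Here h = (1, 2, 3) and Δ = (13, -5, 0), so the interior equations h_(i-1)·σ_(i-1) + 2(h_(i-1)+h_i)·σ_i + h_i·σ_(i+1) = 6(Δ_i − Δ_(i-1)) read
  1·σ_0 + 6·σ_1 + 2·σ_2 = 6(Δ_1 - Δ_0) = -108
  2·σ_1 + 10·σ_2 + 3·σ_3 = 6(Δ_2 - Δ_1) = 30
Natural end conditions: σ_0 = σ_3 = 0.
Solving the tridiagonal system: σ_0 = 0, σ_1 = -285/14, σ_2 = 99/14, σ_3 = 0.
On [-1, 1], p(x) = 8 + 87/14·(x + 1) - 285/28·(x + 1)² + 16/7·(x + 1)³.
With (x + 1) = 1/2: p(-1/2) = 991/112.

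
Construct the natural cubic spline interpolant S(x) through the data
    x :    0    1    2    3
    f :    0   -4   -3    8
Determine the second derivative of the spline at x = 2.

14

Put M_i = S'' at the i-th knot. Here h = (1, 1, 1) and Δ = (-4, 1, 11), so the interior equations h_(i-1)·M_(i-1) + 2(h_(i-1)+h_i)·M_i + h_i·M_(i+1) = 6(Δ_i − Δ_(i-1)) read
  1·M_0 + 4·M_1 + 1·M_2 = 6(Δ_1 - Δ_0) = 30
  1·M_1 + 4·M_2 + 1·M_3 = 6(Δ_2 - Δ_1) = 60
Natural end conditions: M_0 = M_3 = 0.
Hence M_0 = 0, M_1 = 4, M_2 = 14, M_3 = 0.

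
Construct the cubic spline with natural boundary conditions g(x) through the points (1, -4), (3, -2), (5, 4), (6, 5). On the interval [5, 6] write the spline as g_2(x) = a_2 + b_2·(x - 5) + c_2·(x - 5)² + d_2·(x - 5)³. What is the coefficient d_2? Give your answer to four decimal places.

With M_i denoting the second derivative at x_i, h_i = 2, 2, 1, and Δ_i = (y_(i+1) − y_i)/h_i = 1, 3, 1:
  2·M_0 + 8·M_1 + 2·M_2 = 6(Δ_1 - Δ_0) = 12
  2·M_1 + 6·M_2 + 1·M_3 = 6(Δ_2 - Δ_1) = -12
Natural end conditions: M_0 = M_3 = 0.
Hence M_0 = 0, M_1 = 24/11, M_2 = -30/11, M_3 = 0.
On [5, 6], with g_2(x) = a_2 + b_2·(x - 5) + c_2·(x - 5)² + d_2·(x - 5)³: c_2 = M_2/2 = -15/11, d_2 = (M_3 - M_2)/(6h_2) = 5/11, b_2 = Δ_2 - h_2(2M_2 + M_3)/6 = 21/11.

0.4545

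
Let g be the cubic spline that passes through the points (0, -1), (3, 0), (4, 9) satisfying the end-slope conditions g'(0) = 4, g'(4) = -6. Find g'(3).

Let M_i = g''(x_i). Step sizes h_i = 3, 1; slopes of the chords Δ_i = (y_(i+1) - y_i)/h_i = 1/3, 9.
  3·M_0 + 8·M_1 + 1·M_2 = 6(Δ_1 - Δ_0) = 52
Clamped end conditions give two more equations: 2h_0·M_0 + h_0·M_1 = 6(Δ_0 - g'(0)) = -22 and h_1·M_1 + 2h_1·M_2 = 6(g'(4) - Δ_1) = -90.
Hence M_0 = -38/3, M_1 = 18, M_2 = -54.
On [3, 4], g'(x) = b_1 + 2c_1·(x - 3) + 3d_1·(x - 3)² with b_1 = Δ_1 - h_1(2M_1 + M_2)/6 = 12, c_1 = M_1/2 = 9, d_1 = (M_2 - M_1)/(6h_1) = -12. So g'(3) = 12.

12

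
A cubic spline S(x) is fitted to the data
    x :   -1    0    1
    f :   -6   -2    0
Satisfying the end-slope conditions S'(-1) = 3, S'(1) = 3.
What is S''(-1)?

6

Put M_i = S'' at the i-th knot. Here h = (1, 1) and Δ = (4, 2), so the interior equations h_(i-1)·M_(i-1) + 2(h_(i-1)+h_i)·M_i + h_i·M_(i+1) = 6(Δ_i − Δ_(i-1)) read
  1·M_0 + 4·M_1 + 1·M_2 = 6(Δ_1 - Δ_0) = -12
Clamped end conditions give two more equations: 2h_0·M_0 + h_0·M_1 = 6(Δ_0 - S'(-1)) = 6 and h_1·M_1 + 2h_1·M_2 = 6(S'(1) - Δ_1) = 6.
Solving the tridiagonal system: M_0 = 6, M_1 = -6, M_2 = 6.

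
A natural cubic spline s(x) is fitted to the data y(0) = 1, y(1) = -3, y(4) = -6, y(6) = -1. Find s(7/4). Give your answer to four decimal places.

Put σ_i = s'' at the i-th knot. Here h = (1, 3, 2) and Δ = (-4, -1, 5/2), so the interior equations h_(i-1)·σ_(i-1) + 2(h_(i-1)+h_i)·σ_i + h_i·σ_(i+1) = 6(Δ_i − Δ_(i-1)) read
  1·σ_0 + 8·σ_1 + 3·σ_2 = 6(Δ_1 - Δ_0) = 18
  3·σ_1 + 10·σ_2 + 2·σ_3 = 6(Δ_2 - Δ_1) = 21
Natural end conditions: σ_0 = σ_3 = 0.
Solving: σ_0 = 0, σ_1 = 117/71, σ_2 = 114/71, σ_3 = 0.
On [1, 4], s(x) = -3 - 245/71·(x - 1) + 117/142·(x - 1)² - 1/426·(x - 1)³.
With (x - 1) = 3/4: s(7/4) = -46581/9088.

-5.1256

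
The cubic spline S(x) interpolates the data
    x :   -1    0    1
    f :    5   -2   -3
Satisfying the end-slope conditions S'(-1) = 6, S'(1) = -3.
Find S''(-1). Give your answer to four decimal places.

Let σ_i = S''(x_i). Step sizes h_i = 1, 1; slopes of the chords Δ_i = (y_(i+1) - y_i)/h_i = -7, -1.
  1·σ_0 + 4·σ_1 + 1·σ_2 = 6(Δ_1 - Δ_0) = 36
Clamped end conditions give two more equations: 2h_0·σ_0 + h_0·σ_1 = 6(Δ_0 - S'(-1)) = -78 and h_1·σ_1 + 2h_1·σ_2 = 6(S'(1) - Δ_1) = -12.
Hence σ_0 = -105/2, σ_1 = 27, σ_2 = -39/2.

-52.5000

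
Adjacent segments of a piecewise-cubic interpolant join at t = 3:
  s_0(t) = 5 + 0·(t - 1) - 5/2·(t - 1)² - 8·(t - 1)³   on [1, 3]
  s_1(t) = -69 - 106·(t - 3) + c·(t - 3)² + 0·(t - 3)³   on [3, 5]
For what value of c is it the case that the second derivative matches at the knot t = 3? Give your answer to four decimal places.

s_0''(t) = -5 - 48·(t - 1), so s_0''(3) = -101. On the right, s_1''(3) = 2c, so c = -101/2.

-50.5000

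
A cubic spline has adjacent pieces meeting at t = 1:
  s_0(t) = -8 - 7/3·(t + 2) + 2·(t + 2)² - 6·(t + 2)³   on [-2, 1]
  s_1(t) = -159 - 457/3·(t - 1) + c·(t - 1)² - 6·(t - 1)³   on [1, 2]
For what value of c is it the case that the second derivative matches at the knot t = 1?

-52

s_0''(t) = 4 - 36·(t + 2), so s_0''(1) = -104. On the right, s_1''(1) = 2c, so c = -52.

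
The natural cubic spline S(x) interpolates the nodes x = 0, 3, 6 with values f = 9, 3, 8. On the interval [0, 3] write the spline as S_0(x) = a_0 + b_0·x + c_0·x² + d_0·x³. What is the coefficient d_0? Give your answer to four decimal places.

0.1019

With σ_i denoting the second derivative at x_i, h_i = 3, 3, and Δ_i = (y_(i+1) − y_i)/h_i = -2, 5/3:
  3·σ_0 + 12·σ_1 + 3·σ_2 = 6(Δ_1 - Δ_0) = 22
Natural end conditions: σ_0 = σ_2 = 0.
Solving the tridiagonal system: σ_0 = 0, σ_1 = 11/6, σ_2 = 0.
On [0, 3], with S_0(x) = a_0 + b_0·x + c_0·x² + d_0·x³: c_0 = σ_0/2 = 0, d_0 = (σ_1 - σ_0)/(6h_0) = 11/108, b_0 = Δ_0 - h_0(2σ_0 + σ_1)/6 = -35/12.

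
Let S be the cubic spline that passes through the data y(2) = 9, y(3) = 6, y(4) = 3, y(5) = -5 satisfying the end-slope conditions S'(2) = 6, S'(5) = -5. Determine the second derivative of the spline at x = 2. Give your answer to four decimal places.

With m_i denoting the second derivative at x_i, h_i = 1, 1, 1, and Δ_i = (y_(i+1) − y_i)/h_i = -3, -3, -8:
  1·m_0 + 4·m_1 + 1·m_2 = 6(Δ_1 - Δ_0) = 0
  1·m_1 + 4·m_2 + 1·m_3 = 6(Δ_2 - Δ_1) = -30
Clamped end conditions give two more equations: 2h_0·m_0 + h_0·m_1 = 6(Δ_0 - S'(2)) = -54 and h_2·m_2 + 2h_2·m_3 = 6(S'(5) - Δ_2) = 18.
Forward elimination and back-substitution give m_0 = -494/15, m_1 = 178/15, m_2 = -218/15, m_3 = 244/15.

-32.9333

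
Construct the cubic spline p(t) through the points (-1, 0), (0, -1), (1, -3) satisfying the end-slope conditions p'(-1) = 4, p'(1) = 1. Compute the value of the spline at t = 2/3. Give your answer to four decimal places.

With σ_i denoting the second derivative at x_i, h_i = 1, 1, and Δ_i = (y_(i+1) − y_i)/h_i = -1, -2:
  1·σ_0 + 4·σ_1 + 1·σ_2 = 6(Δ_1 - Δ_0) = -6
Clamped end conditions give two more equations: 2h_0·σ_0 + h_0·σ_1 = 6(Δ_0 - p'(-1)) = -30 and h_1·σ_1 + 2h_1·σ_2 = 6(p'(1) - Δ_1) = 18.
Solving: σ_0 = -15, σ_1 = 0, σ_2 = 9.
On [0, 1], p(t) = -1 - 7/2·t + 0·t² + 3/2·t³.
With t = 2/3: p(2/3) = -26/9.

-2.8889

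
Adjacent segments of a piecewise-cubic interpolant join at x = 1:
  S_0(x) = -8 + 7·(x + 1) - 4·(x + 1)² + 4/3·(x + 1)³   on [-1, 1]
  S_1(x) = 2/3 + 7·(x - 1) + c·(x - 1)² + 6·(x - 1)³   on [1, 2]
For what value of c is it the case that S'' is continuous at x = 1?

S_0''(x) = -8 + 8·(x + 1), so S_0''(1) = 8. On the right, S_1''(1) = 2c, so c = 4.

4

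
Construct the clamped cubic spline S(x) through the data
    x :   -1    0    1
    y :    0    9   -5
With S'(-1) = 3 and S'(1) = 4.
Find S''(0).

-70

Write σ_i for S''(x_i). With h_i = 1, 1 and divided differences Δ_i = 9, -14, the continuity of S' gives the tridiagonal system
  1·σ_0 + 4·σ_1 + 1·σ_2 = 6(Δ_1 - Δ_0) = -138
Clamped end conditions give two more equations: 2h_0·σ_0 + h_0·σ_1 = 6(Δ_0 - S'(-1)) = 36 and h_1·σ_1 + 2h_1·σ_2 = 6(S'(1) - Δ_1) = 108.
Solving the tridiagonal system: σ_0 = 53, σ_1 = -70, σ_2 = 89.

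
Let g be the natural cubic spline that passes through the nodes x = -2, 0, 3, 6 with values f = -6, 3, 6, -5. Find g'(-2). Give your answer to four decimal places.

5.0045

Let M_i = g''(x_i). Step sizes h_i = 2, 3, 3; slopes of the chords Δ_i = (y_(i+1) - y_i)/h_i = 9/2, 1, -11/3.
  2·M_0 + 10·M_1 + 3·M_2 = 6(Δ_1 - Δ_0) = -21
  3·M_1 + 12·M_2 + 3·M_3 = 6(Δ_2 - Δ_1) = -28
Natural end conditions: M_0 = M_3 = 0.
Forward elimination and back-substitution give M_0 = 0, M_1 = -56/37, M_2 = -217/111, M_3 = 0.
On [-2, 0], g'(x) = b_0 + 2c_0·(x + 2) + 3d_0·(x + 2)² with b_0 = Δ_0 - h_0(2M_0 + M_1)/6 = 1111/222, c_0 = M_0/2 = 0, d_0 = (M_1 - M_0)/(6h_0) = -14/111. So g'(-2) = 1111/222.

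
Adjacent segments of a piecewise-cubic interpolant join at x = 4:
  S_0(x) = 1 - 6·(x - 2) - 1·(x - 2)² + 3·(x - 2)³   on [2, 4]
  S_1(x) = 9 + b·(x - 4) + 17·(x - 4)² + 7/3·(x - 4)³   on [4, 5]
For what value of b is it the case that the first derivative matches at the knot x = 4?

26

S_0'(x) = -6 - 2·(x - 2) + 9·(x - 2)², so S_0'(4) = 26. On the right, S_1'(4) = b, so b = 26.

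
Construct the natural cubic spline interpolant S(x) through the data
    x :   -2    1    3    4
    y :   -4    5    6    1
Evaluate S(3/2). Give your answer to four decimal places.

6.1808

Let m_i = S''(x_i). Step sizes h_i = 3, 2, 1; slopes of the chords Δ_i = (y_(i+1) - y_i)/h_i = 3, 1/2, -5.
  3·m_0 + 10·m_1 + 2·m_2 = 6(Δ_1 - Δ_0) = -15
  2·m_1 + 6·m_2 + 1·m_3 = 6(Δ_2 - Δ_1) = -33
Natural end conditions: m_0 = m_3 = 0.
Hence m_0 = 0, m_1 = -3/7, m_2 = -75/14, m_3 = 0.
On [1, 3], S(x) = 5 + 18/7·(x - 1) - 3/14·(x - 1)² - 23/56·(x - 1)³.
With (x - 1) = 1/2: S(3/2) = 2769/448.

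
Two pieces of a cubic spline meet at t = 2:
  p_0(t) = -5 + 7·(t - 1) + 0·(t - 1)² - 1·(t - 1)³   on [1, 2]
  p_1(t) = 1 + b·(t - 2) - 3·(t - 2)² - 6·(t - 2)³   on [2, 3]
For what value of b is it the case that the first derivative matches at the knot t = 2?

p_0'(t) = 7 + 0·(t - 1) - 3·(t - 1)², so p_0'(2) = 4. On the right, p_1'(2) = b, so b = 4.

4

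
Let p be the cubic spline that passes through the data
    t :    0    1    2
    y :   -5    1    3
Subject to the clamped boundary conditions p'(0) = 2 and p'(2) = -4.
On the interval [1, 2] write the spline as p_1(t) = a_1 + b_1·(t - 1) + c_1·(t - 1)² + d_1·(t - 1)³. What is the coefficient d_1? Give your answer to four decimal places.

-1.5000

Write M_i for p''(x_i). With h_i = 1, 1 and divided differences Δ_i = 6, 2, the continuity of p' gives the tridiagonal system
  1·M_0 + 4·M_1 + 1·M_2 = 6(Δ_1 - Δ_0) = -24
Clamped end conditions give two more equations: 2h_0·M_0 + h_0·M_1 = 6(Δ_0 - p'(0)) = 24 and h_1·M_1 + 2h_1·M_2 = 6(p'(2) - Δ_1) = -36.
Forward elimination and back-substitution give M_0 = 15, M_1 = -6, M_2 = -15.
On [1, 2], with p_1(t) = a_1 + b_1·(t - 1) + c_1·(t - 1)² + d_1·(t - 1)³: c_1 = M_1/2 = -3, d_1 = (M_2 - M_1)/(6h_1) = -3/2, b_1 = Δ_1 - h_1(2M_1 + M_2)/6 = 13/2.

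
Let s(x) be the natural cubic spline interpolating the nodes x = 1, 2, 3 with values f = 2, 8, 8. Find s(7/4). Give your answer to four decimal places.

6.9922

Let M_i = s''(x_i). Step sizes h_i = 1, 1; slopes of the chords Δ_i = (y_(i+1) - y_i)/h_i = 6, 0.
  1·M_0 + 4·M_1 + 1·M_2 = 6(Δ_1 - Δ_0) = -36
Natural end conditions: M_0 = M_2 = 0.
Solving the tridiagonal system: M_0 = 0, M_1 = -9, M_2 = 0.
On [1, 2], s(x) = 2 + 15/2·(x - 1) + 0·(x - 1)² - 3/2·(x - 1)³.
With (x - 1) = 3/4: s(7/4) = 895/128.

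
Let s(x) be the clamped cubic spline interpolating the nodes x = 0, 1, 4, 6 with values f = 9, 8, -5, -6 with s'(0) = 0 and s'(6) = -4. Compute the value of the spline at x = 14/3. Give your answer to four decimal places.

-5.0617

With σ_i denoting the second derivative at x_i, h_i = 1, 3, 2, and Δ_i = (y_(i+1) − y_i)/h_i = -1, -13/3, -1/2:
  1·σ_0 + 8·σ_1 + 3·σ_2 = 6(Δ_1 - Δ_0) = -20
  3·σ_1 + 10·σ_2 + 2·σ_3 = 6(Δ_2 - Δ_1) = 23
Clamped end conditions give two more equations: 2h_0·σ_0 + h_0·σ_1 = 6(Δ_0 - s'(0)) = -6 and h_2·σ_2 + 2h_2·σ_3 = 6(s'(6) - Δ_2) = -21.
Hence σ_0 = -5/6, σ_1 = -13/3, σ_2 = 31/6, σ_3 = -47/6.
On [4, 6], s(x) = -5 - 4/3·(x - 4) + 31/12·(x - 4)² - 13/12·(x - 4)³.
With (x - 4) = 2/3: s(14/3) = -410/81.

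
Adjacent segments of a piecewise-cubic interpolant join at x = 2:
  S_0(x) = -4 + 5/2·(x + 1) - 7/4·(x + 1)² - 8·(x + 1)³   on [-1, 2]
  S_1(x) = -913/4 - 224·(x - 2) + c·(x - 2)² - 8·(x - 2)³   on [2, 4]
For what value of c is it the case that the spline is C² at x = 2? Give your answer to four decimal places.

-73.7500

S_0''(x) = -7/2 - 48·(x + 1), so S_0''(2) = -295/2. On the right, S_1''(2) = 2c, so c = -295/4.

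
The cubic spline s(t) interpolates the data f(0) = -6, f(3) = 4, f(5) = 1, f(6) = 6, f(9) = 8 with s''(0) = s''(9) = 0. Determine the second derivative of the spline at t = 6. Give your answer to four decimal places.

Write M_i for s''(x_i). With h_i = 3, 2, 1, 3 and divided differences Δ_i = 10/3, -3/2, 5, 2/3, the continuity of s' gives the tridiagonal system
  3·M_0 + 10·M_1 + 2·M_2 = 6(Δ_1 - Δ_0) = -29
  2·M_1 + 6·M_2 + 1·M_3 = 6(Δ_2 - Δ_1) = 39
  1·M_2 + 8·M_3 + 3·M_4 = 6(Δ_3 - Δ_2) = -26
Natural end conditions: M_0 = M_4 = 0.
Forward elimination and back-substitution give M_0 = 0, M_1 = -2039/438, M_2 = 1922/219, M_3 = -952/219, M_4 = 0.

-4.3470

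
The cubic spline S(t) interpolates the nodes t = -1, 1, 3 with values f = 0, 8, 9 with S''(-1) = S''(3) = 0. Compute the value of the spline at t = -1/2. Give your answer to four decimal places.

Write M_i for S''(x_i). With h_i = 2, 2 and divided differences Δ_i = 4, 1/2, the continuity of S' gives the tridiagonal system
  2·M_0 + 8·M_1 + 2·M_2 = 6(Δ_1 - Δ_0) = -21
Natural end conditions: M_0 = M_2 = 0.
Solving the tridiagonal system: M_0 = 0, M_1 = -21/8, M_2 = 0.
On [-1, 1], S(t) = 0 + 39/8·(t + 1) + 0·(t + 1)² - 7/32·(t + 1)³.
With (t + 1) = 1/2: S(-1/2) = 617/256.

2.4102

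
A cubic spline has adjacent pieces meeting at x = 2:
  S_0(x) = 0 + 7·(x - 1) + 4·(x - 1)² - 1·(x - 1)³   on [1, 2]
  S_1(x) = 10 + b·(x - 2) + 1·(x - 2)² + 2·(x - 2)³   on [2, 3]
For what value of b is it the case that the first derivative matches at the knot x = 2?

S_0'(x) = 7 + 8·(x - 1) - 3·(x - 1)², so S_0'(2) = 12. On the right, S_1'(2) = b, so b = 12.

12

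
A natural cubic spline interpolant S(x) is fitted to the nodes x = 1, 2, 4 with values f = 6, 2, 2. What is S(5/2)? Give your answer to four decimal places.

With M_i denoting the second derivative at x_i, h_i = 1, 2, and Δ_i = (y_(i+1) − y_i)/h_i = -4, 0:
  1·M_0 + 6·M_1 + 2·M_2 = 6(Δ_1 - Δ_0) = 24
Natural end conditions: M_0 = M_2 = 0.
Hence M_0 = 0, M_1 = 4, M_2 = 0.
On [2, 4], S(x) = 2 - 8/3·(x - 2) + 2·(x - 2)² - 1/3·(x - 2)³.
With (x - 2) = 1/2: S(5/2) = 9/8.

1.1250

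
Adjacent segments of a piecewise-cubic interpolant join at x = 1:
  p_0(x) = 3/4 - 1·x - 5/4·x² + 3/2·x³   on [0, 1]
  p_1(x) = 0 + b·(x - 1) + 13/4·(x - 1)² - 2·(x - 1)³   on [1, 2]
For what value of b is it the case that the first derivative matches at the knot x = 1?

p_0'(x) = -1 - 5/2·x + 9/2·x², so p_0'(1) = 1. On the right, p_1'(1) = b, so b = 1.

1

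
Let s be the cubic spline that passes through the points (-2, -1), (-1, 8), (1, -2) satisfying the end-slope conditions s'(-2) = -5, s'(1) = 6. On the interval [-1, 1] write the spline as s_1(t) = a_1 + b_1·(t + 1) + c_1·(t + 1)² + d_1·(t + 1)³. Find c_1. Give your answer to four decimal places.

With σ_i denoting the second derivative at x_i, h_i = 1, 2, and Δ_i = (y_(i+1) − y_i)/h_i = 9, -5:
  1·σ_0 + 6·σ_1 + 2·σ_2 = 6(Δ_1 - Δ_0) = -84
Clamped end conditions give two more equations: 2h_0·σ_0 + h_0·σ_1 = 6(Δ_0 - s'(-2)) = 84 and h_1·σ_1 + 2h_1·σ_2 = 6(s'(1) - Δ_1) = 66.
Solving: σ_0 = 179/3, σ_1 = -106/3, σ_2 = 205/6.
On [-1, 1], with s_1(t) = a_1 + b_1·(t + 1) + c_1·(t + 1)² + d_1·(t + 1)³: c_1 = σ_1/2 = -53/3, d_1 = (σ_2 - σ_1)/(6h_1) = 139/24, b_1 = Δ_1 - h_1(2σ_1 + σ_2)/6 = 43/6.

-17.6667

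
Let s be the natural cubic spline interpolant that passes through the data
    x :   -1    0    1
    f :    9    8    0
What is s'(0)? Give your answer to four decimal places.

-4.5000

Put M_i = s'' at the i-th knot. Here h = (1, 1) and Δ = (-1, -8), so the interior equations h_(i-1)·M_(i-1) + 2(h_(i-1)+h_i)·M_i + h_i·M_(i+1) = 6(Δ_i − Δ_(i-1)) read
  1·M_0 + 4·M_1 + 1·M_2 = 6(Δ_1 - Δ_0) = -42
Natural end conditions: M_0 = M_2 = 0.
Forward elimination and back-substitution give M_0 = 0, M_1 = -21/2, M_2 = 0.
On [0, 1], s'(x) = b_1 + 2c_1·x + 3d_1·x² with b_1 = Δ_1 - h_1(2M_1 + M_2)/6 = -9/2, c_1 = M_1/2 = -21/4, d_1 = (M_2 - M_1)/(6h_1) = 7/4. So s'(0) = -9/2.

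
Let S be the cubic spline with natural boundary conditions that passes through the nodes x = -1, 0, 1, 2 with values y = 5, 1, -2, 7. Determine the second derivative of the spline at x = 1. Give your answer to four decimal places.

18.8000

Put m_i = S'' at the i-th knot. Here h = (1, 1, 1) and Δ = (-4, -3, 9), so the interior equations h_(i-1)·m_(i-1) + 2(h_(i-1)+h_i)·m_i + h_i·m_(i+1) = 6(Δ_i − Δ_(i-1)) read
  1·m_0 + 4·m_1 + 1·m_2 = 6(Δ_1 - Δ_0) = 6
  1·m_1 + 4·m_2 + 1·m_3 = 6(Δ_2 - Δ_1) = 72
Natural end conditions: m_0 = m_3 = 0.
Solving: m_0 = 0, m_1 = -16/5, m_2 = 94/5, m_3 = 0.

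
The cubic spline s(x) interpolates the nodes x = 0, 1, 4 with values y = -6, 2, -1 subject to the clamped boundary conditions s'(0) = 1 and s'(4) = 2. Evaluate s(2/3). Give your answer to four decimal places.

With m_i denoting the second derivative at x_i, h_i = 1, 3, and Δ_i = (y_(i+1) − y_i)/h_i = 8, -1:
  1·m_0 + 8·m_1 + 3·m_2 = 6(Δ_1 - Δ_0) = -54
Clamped end conditions give two more equations: 2h_0·m_0 + h_0·m_1 = 6(Δ_0 - s'(0)) = 42 and h_1·m_1 + 2h_1·m_2 = 6(s'(4) - Δ_1) = 18.
Forward elimination and back-substitution give m_0 = 28, m_1 = -14, m_2 = 10.
On [0, 1], s(x) = -6 + 1·x + 14·x² - 7·x³.
With x = 2/3: s(2/3) = -32/27.

-1.1852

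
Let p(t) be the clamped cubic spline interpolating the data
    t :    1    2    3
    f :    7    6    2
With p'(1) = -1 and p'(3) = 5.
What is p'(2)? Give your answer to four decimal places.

With M_i denoting the second derivative at x_i, h_i = 1, 1, and Δ_i = (y_(i+1) − y_i)/h_i = -1, -4:
  1·M_0 + 4·M_1 + 1·M_2 = 6(Δ_1 - Δ_0) = -18
Clamped end conditions give two more equations: 2h_0·M_0 + h_0·M_1 = 6(Δ_0 - p'(1)) = 0 and h_1·M_1 + 2h_1·M_2 = 6(p'(3) - Δ_1) = 54.
Forward elimination and back-substitution give M_0 = 15/2, M_1 = -15, M_2 = 69/2.
On [2, 3], p'(t) = b_1 + 2c_1·(t - 2) + 3d_1·(t - 2)² with b_1 = Δ_1 - h_1(2M_1 + M_2)/6 = -19/4, c_1 = M_1/2 = -15/2, d_1 = (M_2 - M_1)/(6h_1) = 33/4. So p'(2) = -19/4.

-4.7500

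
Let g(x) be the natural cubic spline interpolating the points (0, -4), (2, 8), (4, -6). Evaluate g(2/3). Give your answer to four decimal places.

Let M_i = g''(x_i). Step sizes h_i = 2, 2; slopes of the chords Δ_i = (y_(i+1) - y_i)/h_i = 6, -7.
  2·M_0 + 8·M_1 + 2·M_2 = 6(Δ_1 - Δ_0) = -78
Natural end conditions: M_0 = M_2 = 0.
Forward elimination and back-substitution give M_0 = 0, M_1 = -39/4, M_2 = 0.
On [0, 2], g(x) = -4 + 37/4·x + 0·x² - 13/16·x³.
With x = 2/3: g(2/3) = 52/27.

1.9259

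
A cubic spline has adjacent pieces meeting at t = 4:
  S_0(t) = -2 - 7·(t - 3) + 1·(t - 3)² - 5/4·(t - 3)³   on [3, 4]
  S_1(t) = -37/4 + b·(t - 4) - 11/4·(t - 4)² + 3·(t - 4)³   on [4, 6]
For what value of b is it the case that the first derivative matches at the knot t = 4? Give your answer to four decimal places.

S_0'(t) = -7 + 2·(t - 3) - 15/4·(t - 3)², so S_0'(4) = -35/4. On the right, S_1'(4) = b, so b = -35/4.

-8.7500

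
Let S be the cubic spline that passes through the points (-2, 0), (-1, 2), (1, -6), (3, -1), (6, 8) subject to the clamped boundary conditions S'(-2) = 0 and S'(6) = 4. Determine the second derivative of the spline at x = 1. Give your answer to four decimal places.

7.9788

Put M_i = S'' at the i-th knot. Here h = (1, 2, 2, 3) and Δ = (2, -4, 5/2, 3), so the interior equations h_(i-1)·M_(i-1) + 2(h_(i-1)+h_i)·M_i + h_i·M_(i+1) = 6(Δ_i − Δ_(i-1)) read
  1·M_0 + 6·M_1 + 2·M_2 = 6(Δ_1 - Δ_0) = -36
  2·M_1 + 8·M_2 + 2·M_3 = 6(Δ_2 - Δ_1) = 39
  2·M_2 + 10·M_3 + 3·M_4 = 6(Δ_3 - Δ_2) = 3
Clamped end conditions give two more equations: 2h_0·M_0 + h_0·M_1 = 6(Δ_0 - S'(-2)) = 12 and h_3·M_3 + 2h_3·M_4 = 6(S'(6) - Δ_3) = 6.
Solving: M_0 = 2389/212, M_1 = -1117/106, M_2 = 3383/424, M_3 = -199/106, M_4 = 411/212.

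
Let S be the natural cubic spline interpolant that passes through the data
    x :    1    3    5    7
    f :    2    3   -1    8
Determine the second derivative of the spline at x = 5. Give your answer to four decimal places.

Write M_i for S''(x_i). With h_i = 2, 2, 2 and divided differences Δ_i = 1/2, -2, 9/2, the continuity of S' gives the tridiagonal system
  2·M_0 + 8·M_1 + 2·M_2 = 6(Δ_1 - Δ_0) = -15
  2·M_1 + 8·M_2 + 2·M_3 = 6(Δ_2 - Δ_1) = 39
Natural end conditions: M_0 = M_3 = 0.
Solving the tridiagonal system: M_0 = 0, M_1 = -33/10, M_2 = 57/10, M_3 = 0.

5.7000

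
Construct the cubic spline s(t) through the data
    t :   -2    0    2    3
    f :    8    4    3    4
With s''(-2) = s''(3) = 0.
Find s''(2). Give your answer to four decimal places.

With σ_i denoting the second derivative at x_i, h_i = 2, 2, 1, and Δ_i = (y_(i+1) − y_i)/h_i = -2, -1/2, 1:
  2·σ_0 + 8·σ_1 + 2·σ_2 = 6(Δ_1 - Δ_0) = 9
  2·σ_1 + 6·σ_2 + 1·σ_3 = 6(Δ_2 - Δ_1) = 9
Natural end conditions: σ_0 = σ_3 = 0.
Solving: σ_0 = 0, σ_1 = 9/11, σ_2 = 27/22, σ_3 = 0.

1.2273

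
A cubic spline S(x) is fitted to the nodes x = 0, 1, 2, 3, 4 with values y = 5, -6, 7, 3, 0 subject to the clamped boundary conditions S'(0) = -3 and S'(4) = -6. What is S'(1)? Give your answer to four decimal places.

Write σ_i for S''(x_i). With h_i = 1, 1, 1, 1 and divided differences Δ_i = -11, 13, -4, -3, the continuity of S' gives the tridiagonal system
  1·σ_0 + 4·σ_1 + 1·σ_2 = 6(Δ_1 - Δ_0) = 144
  1·σ_1 + 4·σ_2 + 1·σ_3 = 6(Δ_2 - Δ_1) = -102
  1·σ_2 + 4·σ_3 + 1·σ_4 = 6(Δ_3 - Δ_2) = 6
Clamped end conditions give two more equations: 2h_0·σ_0 + h_0·σ_1 = 6(Δ_0 - S'(0)) = -48 and h_3·σ_3 + 2h_3·σ_4 = 6(S'(4) - Δ_3) = -18.
Forward elimination and back-substitution give σ_0 = -381/7, σ_1 = 426/7, σ_2 = -45, σ_3 = 120/7, σ_4 = -123/7.
On [1, 2], S'(x) = b_1 + 2c_1·(x - 1) + 3d_1·(x - 1)² with b_1 = Δ_1 - h_1(2σ_1 + σ_2)/6 = 3/14, c_1 = σ_1/2 = 213/7, d_1 = (σ_2 - σ_1)/(6h_1) = -247/14. So S'(1) = 3/14.

0.2143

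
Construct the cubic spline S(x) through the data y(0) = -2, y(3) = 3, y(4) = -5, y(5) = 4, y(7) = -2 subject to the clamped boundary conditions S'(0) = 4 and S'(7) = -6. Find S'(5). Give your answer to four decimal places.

Let σ_i = S''(x_i). Step sizes h_i = 3, 1, 1, 2; slopes of the chords Δ_i = (y_(i+1) - y_i)/h_i = 5/3, -8, 9, -3.
  3·σ_0 + 8·σ_1 + 1·σ_2 = 6(Δ_1 - Δ_0) = -58
  1·σ_1 + 4·σ_2 + 1·σ_3 = 6(Δ_2 - Δ_1) = 102
  1·σ_2 + 6·σ_3 + 2·σ_4 = 6(Δ_3 - Δ_2) = -72
Clamped end conditions give two more equations: 2h_0·σ_0 + h_0·σ_1 = 6(Δ_0 - S'(0)) = -14 and h_3·σ_3 + 2h_3·σ_4 = 6(S'(7) - Δ_3) = -18.
Forward elimination and back-substitution give σ_0 = 989/237, σ_1 = -1028/79, σ_2 = 2653/79, σ_3 = -1526/79, σ_4 = 815/158.
On [5, 7], S'(x) = b_3 + 2c_3·(x - 5) + 3d_3·(x - 5)² with b_3 = Δ_3 - h_3(2σ_3 + σ_4)/6 = 1289/158, c_3 = σ_3/2 = -763/79, d_3 = (σ_4 - σ_3)/(6h_3) = 1289/632. So S'(5) = 1289/158.

8.1582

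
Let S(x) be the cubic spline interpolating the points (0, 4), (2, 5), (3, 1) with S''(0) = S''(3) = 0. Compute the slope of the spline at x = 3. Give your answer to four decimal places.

-4.7500

Let σ_i = S''(x_i). Step sizes h_i = 2, 1; slopes of the chords Δ_i = (y_(i+1) - y_i)/h_i = 1/2, -4.
  2·σ_0 + 6·σ_1 + 1·σ_2 = 6(Δ_1 - Δ_0) = -27
Natural end conditions: σ_0 = σ_2 = 0.
Solving: σ_0 = 0, σ_1 = -9/2, σ_2 = 0.
On [2, 3], S'(x) = b_1 + 2c_1·(x - 2) + 3d_1·(x - 2)² with b_1 = Δ_1 - h_1(2σ_1 + σ_2)/6 = -5/2, c_1 = σ_1/2 = -9/4, d_1 = (σ_2 - σ_1)/(6h_1) = 3/4. So S'(3) = -19/4.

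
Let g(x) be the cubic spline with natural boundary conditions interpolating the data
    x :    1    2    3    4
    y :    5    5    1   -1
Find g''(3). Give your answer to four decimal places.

With m_i denoting the second derivative at x_i, h_i = 1, 1, 1, and Δ_i = (y_(i+1) − y_i)/h_i = 0, -4, -2:
  1·m_0 + 4·m_1 + 1·m_2 = 6(Δ_1 - Δ_0) = -24
  1·m_1 + 4·m_2 + 1·m_3 = 6(Δ_2 - Δ_1) = 12
Natural end conditions: m_0 = m_3 = 0.
Solving: m_0 = 0, m_1 = -36/5, m_2 = 24/5, m_3 = 0.

4.8000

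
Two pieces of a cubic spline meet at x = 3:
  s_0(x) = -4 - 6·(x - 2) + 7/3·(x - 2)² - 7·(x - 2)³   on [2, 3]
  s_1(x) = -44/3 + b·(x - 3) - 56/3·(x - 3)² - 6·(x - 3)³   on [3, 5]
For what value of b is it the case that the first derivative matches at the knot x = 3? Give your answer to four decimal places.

-22.3333

s_0'(x) = -6 + 14/3·(x - 2) - 21·(x - 2)², so s_0'(3) = -67/3. On the right, s_1'(3) = b, so b = -67/3.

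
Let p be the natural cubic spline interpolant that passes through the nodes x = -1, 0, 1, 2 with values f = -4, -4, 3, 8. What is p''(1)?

-6

Write M_i for p''(x_i). With h_i = 1, 1, 1 and divided differences Δ_i = 0, 7, 5, the continuity of p' gives the tridiagonal system
  1·M_0 + 4·M_1 + 1·M_2 = 6(Δ_1 - Δ_0) = 42
  1·M_1 + 4·M_2 + 1·M_3 = 6(Δ_2 - Δ_1) = -12
Natural end conditions: M_0 = M_3 = 0.
Solving: M_0 = 0, M_1 = 12, M_2 = -6, M_3 = 0.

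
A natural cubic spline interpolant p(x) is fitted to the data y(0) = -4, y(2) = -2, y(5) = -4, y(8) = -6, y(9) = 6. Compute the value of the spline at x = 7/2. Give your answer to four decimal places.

Let m_i = p''(x_i). Step sizes h_i = 2, 3, 3, 1; slopes of the chords Δ_i = (y_(i+1) - y_i)/h_i = 1, -2/3, -2/3, 12.
  2·m_0 + 10·m_1 + 3·m_2 = 6(Δ_1 - Δ_0) = -10
  3·m_1 + 12·m_2 + 3·m_3 = 6(Δ_2 - Δ_1) = 0
  3·m_2 + 8·m_3 + 1·m_4 = 6(Δ_3 - Δ_2) = 76
Natural end conditions: m_0 = m_4 = 0.
Forward elimination and back-substitution give m_0 = 0, m_1 = -31/133, m_2 = -340/133, m_3 = 1391/133, m_4 = 0.
On [2, 5], p(x) = -2 + 337/399·(x - 2) - 31/266·(x - 2)² - 103/798·(x - 2)³.
With (x - 2) = 3/2: p(7/2) = -435/304.

-1.4309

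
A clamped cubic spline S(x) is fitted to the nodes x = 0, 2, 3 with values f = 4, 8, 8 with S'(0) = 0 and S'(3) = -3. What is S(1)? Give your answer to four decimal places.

5.5000

Let σ_i = S''(x_i). Step sizes h_i = 2, 1; slopes of the chords Δ_i = (y_(i+1) - y_i)/h_i = 2, 0.
  2·σ_0 + 6·σ_1 + 1·σ_2 = 6(Δ_1 - Δ_0) = -12
Clamped end conditions give two more equations: 2h_0·σ_0 + h_0·σ_1 = 6(Δ_0 - S'(0)) = 12 and h_1·σ_1 + 2h_1·σ_2 = 6(S'(3) - Δ_1) = -18.
Solving: σ_0 = 4, σ_1 = -2, σ_2 = -8.
On [0, 2], S(x) = 4 + 0·x + 2·x² - 1/2·x³.
With x = 1: S(1) = 11/2.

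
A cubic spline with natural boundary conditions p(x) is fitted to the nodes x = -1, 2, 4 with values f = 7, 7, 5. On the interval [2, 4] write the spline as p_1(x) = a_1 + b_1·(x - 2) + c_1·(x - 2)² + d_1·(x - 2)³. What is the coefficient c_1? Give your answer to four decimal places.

Let σ_i = p''(x_i). Step sizes h_i = 3, 2; slopes of the chords Δ_i = (y_(i+1) - y_i)/h_i = 0, -1.
  3·σ_0 + 10·σ_1 + 2·σ_2 = 6(Δ_1 - Δ_0) = -6
Natural end conditions: σ_0 = σ_2 = 0.
Solving the tridiagonal system: σ_0 = 0, σ_1 = -3/5, σ_2 = 0.
On [2, 4], with p_1(x) = a_1 + b_1·(x - 2) + c_1·(x - 2)² + d_1·(x - 2)³: c_1 = σ_1/2 = -3/10, d_1 = (σ_2 - σ_1)/(6h_1) = 1/20, b_1 = Δ_1 - h_1(2σ_1 + σ_2)/6 = -3/5.

-0.3000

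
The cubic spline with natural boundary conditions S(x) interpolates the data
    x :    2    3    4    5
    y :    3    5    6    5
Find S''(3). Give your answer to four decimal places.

-0.8000

Let σ_i = S''(x_i). Step sizes h_i = 1, 1, 1; slopes of the chords Δ_i = (y_(i+1) - y_i)/h_i = 2, 1, -1.
  1·σ_0 + 4·σ_1 + 1·σ_2 = 6(Δ_1 - Δ_0) = -6
  1·σ_1 + 4·σ_2 + 1·σ_3 = 6(Δ_2 - Δ_1) = -12
Natural end conditions: σ_0 = σ_3 = 0.
Hence σ_0 = 0, σ_1 = -4/5, σ_2 = -14/5, σ_3 = 0.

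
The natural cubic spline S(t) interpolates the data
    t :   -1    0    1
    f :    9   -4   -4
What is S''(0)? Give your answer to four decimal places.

Put σ_i = S'' at the i-th knot. Here h = (1, 1) and Δ = (-13, 0), so the interior equations h_(i-1)·σ_(i-1) + 2(h_(i-1)+h_i)·σ_i + h_i·σ_(i+1) = 6(Δ_i − Δ_(i-1)) read
  1·σ_0 + 4·σ_1 + 1·σ_2 = 6(Δ_1 - Δ_0) = 78
Natural end conditions: σ_0 = σ_2 = 0.
Forward elimination and back-substitution give σ_0 = 0, σ_1 = 39/2, σ_2 = 0.

19.5000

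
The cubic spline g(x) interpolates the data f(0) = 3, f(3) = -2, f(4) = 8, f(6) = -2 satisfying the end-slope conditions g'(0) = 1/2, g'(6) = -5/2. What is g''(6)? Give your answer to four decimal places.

15.0238

Put m_i = g'' at the i-th knot. Here h = (3, 1, 2) and Δ = (-5/3, 10, -5), so the interior equations h_(i-1)·m_(i-1) + 2(h_(i-1)+h_i)·m_i + h_i·m_(i+1) = 6(Δ_i − Δ_(i-1)) read
  3·m_0 + 8·m_1 + 1·m_2 = 6(Δ_1 - Δ_0) = 70
  1·m_1 + 6·m_2 + 2·m_3 = 6(Δ_2 - Δ_1) = -90
Clamped end conditions give two more equations: 2h_0·m_0 + h_0·m_1 = 6(Δ_0 - g'(0)) = -13 and h_2·m_2 + 2h_2·m_3 = 6(g'(6) - Δ_2) = 15.
Forward elimination and back-substitution give m_0 = -137/14, m_1 = 320/21, m_2 = -947/42, m_3 = 631/42.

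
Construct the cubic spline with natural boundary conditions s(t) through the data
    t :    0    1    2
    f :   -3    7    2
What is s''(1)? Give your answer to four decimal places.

Write m_i for s''(x_i). With h_i = 1, 1 and divided differences Δ_i = 10, -5, the continuity of s' gives the tridiagonal system
  1·m_0 + 4·m_1 + 1·m_2 = 6(Δ_1 - Δ_0) = -90
Natural end conditions: m_0 = m_2 = 0.
Hence m_0 = 0, m_1 = -45/2, m_2 = 0.

-22.5000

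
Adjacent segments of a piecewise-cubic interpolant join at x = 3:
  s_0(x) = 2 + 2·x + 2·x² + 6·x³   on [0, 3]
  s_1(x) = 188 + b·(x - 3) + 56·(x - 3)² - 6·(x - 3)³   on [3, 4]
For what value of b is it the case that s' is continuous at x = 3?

s_0'(x) = 2 + 4·x + 18·x², so s_0'(3) = 176. On the right, s_1'(3) = b, so b = 176.

176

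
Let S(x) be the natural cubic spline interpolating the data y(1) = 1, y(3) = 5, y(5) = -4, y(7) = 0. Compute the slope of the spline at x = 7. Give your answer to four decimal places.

Write M_i for S''(x_i). With h_i = 2, 2, 2 and divided differences Δ_i = 2, -9/2, 2, the continuity of S' gives the tridiagonal system
  2·M_0 + 8·M_1 + 2·M_2 = 6(Δ_1 - Δ_0) = -39
  2·M_1 + 8·M_2 + 2·M_3 = 6(Δ_2 - Δ_1) = 39
Natural end conditions: M_0 = M_3 = 0.
Forward elimination and back-substitution give M_0 = 0, M_1 = -13/2, M_2 = 13/2, M_3 = 0.
On [5, 7], S'(x) = b_2 + 2c_2·(x - 5) + 3d_2·(x - 5)² with b_2 = Δ_2 - h_2(2M_2 + M_3)/6 = -7/3, c_2 = M_2/2 = 13/4, d_2 = (M_3 - M_2)/(6h_2) = -13/24. So S'(7) = 25/6.

4.1667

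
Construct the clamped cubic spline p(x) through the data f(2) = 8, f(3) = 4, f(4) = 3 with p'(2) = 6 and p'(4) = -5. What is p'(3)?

Put m_i = p'' at the i-th knot. Here h = (1, 1) and Δ = (-4, -1), so the interior equations h_(i-1)·m_(i-1) + 2(h_(i-1)+h_i)·m_i + h_i·m_(i+1) = 6(Δ_i − Δ_(i-1)) read
  1·m_0 + 4·m_1 + 1·m_2 = 6(Δ_1 - Δ_0) = 18
Clamped end conditions give two more equations: 2h_0·m_0 + h_0·m_1 = 6(Δ_0 - p'(2)) = -60 and h_1·m_1 + 2h_1·m_2 = 6(p'(4) - Δ_1) = -24.
Solving: m_0 = -40, m_1 = 20, m_2 = -22.
On [3, 4], p'(x) = b_1 + 2c_1·(x - 3) + 3d_1·(x - 3)² with b_1 = Δ_1 - h_1(2m_1 + m_2)/6 = -4, c_1 = m_1/2 = 10, d_1 = (m_2 - m_1)/(6h_1) = -7. So p'(3) = -4.

-4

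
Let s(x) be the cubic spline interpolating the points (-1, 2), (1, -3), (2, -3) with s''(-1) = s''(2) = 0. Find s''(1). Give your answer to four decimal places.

2.5000

Let σ_i = s''(x_i). Step sizes h_i = 2, 1; slopes of the chords Δ_i = (y_(i+1) - y_i)/h_i = -5/2, 0.
  2·σ_0 + 6·σ_1 + 1·σ_2 = 6(Δ_1 - Δ_0) = 15
Natural end conditions: σ_0 = σ_2 = 0.
Solving: σ_0 = 0, σ_1 = 5/2, σ_2 = 0.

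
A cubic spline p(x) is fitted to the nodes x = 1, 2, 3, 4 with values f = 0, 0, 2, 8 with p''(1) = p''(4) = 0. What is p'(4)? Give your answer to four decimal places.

Write M_i for p''(x_i). With h_i = 1, 1, 1 and divided differences Δ_i = 0, 2, 6, the continuity of p' gives the tridiagonal system
  1·M_0 + 4·M_1 + 1·M_2 = 6(Δ_1 - Δ_0) = 12
  1·M_1 + 4·M_2 + 1·M_3 = 6(Δ_2 - Δ_1) = 24
Natural end conditions: M_0 = M_3 = 0.
Hence M_0 = 0, M_1 = 8/5, M_2 = 28/5, M_3 = 0.
On [3, 4], p'(x) = b_2 + 2c_2·(x - 3) + 3d_2·(x - 3)² with b_2 = Δ_2 - h_2(2M_2 + M_3)/6 = 62/15, c_2 = M_2/2 = 14/5, d_2 = (M_3 - M_2)/(6h_2) = -14/15. So p'(4) = 104/15.

6.9333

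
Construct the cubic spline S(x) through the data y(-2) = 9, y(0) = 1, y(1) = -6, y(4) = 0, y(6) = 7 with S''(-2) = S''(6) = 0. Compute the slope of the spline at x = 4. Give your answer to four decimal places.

With M_i denoting the second derivative at x_i, h_i = 2, 1, 3, 2, and Δ_i = (y_(i+1) − y_i)/h_i = -4, -7, 2, 7/2:
  2·M_0 + 6·M_1 + 1·M_2 = 6(Δ_1 - Δ_0) = -18
  1·M_1 + 8·M_2 + 3·M_3 = 6(Δ_2 - Δ_1) = 54
  3·M_2 + 10·M_3 + 2·M_4 = 6(Δ_3 - Δ_2) = 9
Natural end conditions: M_0 = M_4 = 0.
Solving the tridiagonal system: M_0 = 0, M_1 = -1791/416, M_2 = 1629/208, M_3 = -603/416, M_4 = 0.
On [4, 6], S'(x) = b_3 + 2c_3·(x - 4) + 3d_3·(x - 4)² with b_3 = Δ_3 - h_3(2M_3 + M_4)/6 = 929/208, c_3 = M_3/2 = -603/832, d_3 = (M_4 - M_3)/(6h_3) = 201/1664. So S'(4) = 929/208.

4.4663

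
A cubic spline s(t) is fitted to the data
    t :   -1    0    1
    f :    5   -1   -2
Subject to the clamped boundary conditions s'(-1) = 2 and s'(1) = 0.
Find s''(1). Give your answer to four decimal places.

-5.5000

With σ_i denoting the second derivative at x_i, h_i = 1, 1, and Δ_i = (y_(i+1) − y_i)/h_i = -6, -1:
  1·σ_0 + 4·σ_1 + 1·σ_2 = 6(Δ_1 - Δ_0) = 30
Clamped end conditions give two more equations: 2h_0·σ_0 + h_0·σ_1 = 6(Δ_0 - s'(-1)) = -48 and h_1·σ_1 + 2h_1·σ_2 = 6(s'(1) - Δ_1) = 6.
Forward elimination and back-substitution give σ_0 = -65/2, σ_1 = 17, σ_2 = -11/2.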